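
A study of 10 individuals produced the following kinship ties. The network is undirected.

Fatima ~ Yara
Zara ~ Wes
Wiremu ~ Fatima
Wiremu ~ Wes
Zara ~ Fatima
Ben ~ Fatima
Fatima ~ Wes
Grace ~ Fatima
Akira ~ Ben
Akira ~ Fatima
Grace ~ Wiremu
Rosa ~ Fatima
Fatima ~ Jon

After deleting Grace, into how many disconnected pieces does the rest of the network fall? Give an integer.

Grace's neighbors (Fatima and Wiremu) remain reachable from one another through other ties, so the rest of the network stays in one piece.

1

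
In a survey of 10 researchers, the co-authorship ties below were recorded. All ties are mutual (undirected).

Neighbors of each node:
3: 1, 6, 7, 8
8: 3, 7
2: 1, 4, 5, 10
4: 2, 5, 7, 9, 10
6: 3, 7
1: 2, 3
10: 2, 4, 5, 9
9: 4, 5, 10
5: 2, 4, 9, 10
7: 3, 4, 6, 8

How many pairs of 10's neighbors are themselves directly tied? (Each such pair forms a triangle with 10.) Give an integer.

5

10's neighbors: 2, 4, 5, and 9.
Neighbor pairs that are themselves tied: 10–2–4; 10–2–5; 10–4–5; 10–4–9; 10–5–9. Each forms one triangle with 10, for 5 in total.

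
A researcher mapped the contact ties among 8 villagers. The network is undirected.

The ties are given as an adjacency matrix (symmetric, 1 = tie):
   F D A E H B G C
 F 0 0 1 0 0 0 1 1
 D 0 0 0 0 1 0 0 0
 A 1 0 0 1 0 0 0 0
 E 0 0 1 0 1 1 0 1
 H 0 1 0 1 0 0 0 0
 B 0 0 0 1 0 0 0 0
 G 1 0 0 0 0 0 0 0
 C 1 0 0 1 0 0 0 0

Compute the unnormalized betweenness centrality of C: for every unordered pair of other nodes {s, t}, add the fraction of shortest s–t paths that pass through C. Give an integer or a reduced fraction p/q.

Pairs whose geodesics pass through C — F–D: 1/2; F–E: 1/2; F–H: 1/2; F–B: 1/2; D–G: 1/2; E–G: 1/2; H–G: 1/2; B–G: 1/2.
All other pairs contribute 0.
Summing the contributions gives betweenness(C) = 4.

4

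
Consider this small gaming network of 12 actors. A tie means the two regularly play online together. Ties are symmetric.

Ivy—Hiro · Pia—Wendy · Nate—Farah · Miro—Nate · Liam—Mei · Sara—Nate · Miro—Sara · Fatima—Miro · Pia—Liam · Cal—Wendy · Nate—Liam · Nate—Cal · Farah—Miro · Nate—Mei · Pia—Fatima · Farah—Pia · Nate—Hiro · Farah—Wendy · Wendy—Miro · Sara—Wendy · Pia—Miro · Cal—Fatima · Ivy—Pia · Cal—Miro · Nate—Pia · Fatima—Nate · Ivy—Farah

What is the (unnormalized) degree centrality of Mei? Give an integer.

2

Mei is directly tied to Liam and Nate. That is 2 neighbors, so the degree of Mei is 2.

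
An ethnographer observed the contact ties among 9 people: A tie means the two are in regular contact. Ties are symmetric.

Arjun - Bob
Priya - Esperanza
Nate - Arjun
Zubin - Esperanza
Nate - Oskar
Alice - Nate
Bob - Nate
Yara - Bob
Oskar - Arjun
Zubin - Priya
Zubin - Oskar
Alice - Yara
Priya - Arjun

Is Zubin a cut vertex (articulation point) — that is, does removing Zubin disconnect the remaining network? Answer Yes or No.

Even without Zubin, every remaining node can still reach every other (the residual graph is connected), so Zubin is not a cut vertex.

No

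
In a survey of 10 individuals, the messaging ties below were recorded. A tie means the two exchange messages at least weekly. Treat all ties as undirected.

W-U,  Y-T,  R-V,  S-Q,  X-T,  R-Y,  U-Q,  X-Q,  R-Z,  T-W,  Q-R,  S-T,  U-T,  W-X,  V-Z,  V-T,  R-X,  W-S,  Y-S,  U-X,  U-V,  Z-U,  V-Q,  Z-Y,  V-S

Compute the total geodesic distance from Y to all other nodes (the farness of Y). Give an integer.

Distances from Y: Q:2, R:1, S:1, T:1, U:2, V:2, W:2, X:2, Z:1.
Sum = 2 + 1 + 1 + 1 + 2 + 2 + 2 + 2 + 1 = 14.

14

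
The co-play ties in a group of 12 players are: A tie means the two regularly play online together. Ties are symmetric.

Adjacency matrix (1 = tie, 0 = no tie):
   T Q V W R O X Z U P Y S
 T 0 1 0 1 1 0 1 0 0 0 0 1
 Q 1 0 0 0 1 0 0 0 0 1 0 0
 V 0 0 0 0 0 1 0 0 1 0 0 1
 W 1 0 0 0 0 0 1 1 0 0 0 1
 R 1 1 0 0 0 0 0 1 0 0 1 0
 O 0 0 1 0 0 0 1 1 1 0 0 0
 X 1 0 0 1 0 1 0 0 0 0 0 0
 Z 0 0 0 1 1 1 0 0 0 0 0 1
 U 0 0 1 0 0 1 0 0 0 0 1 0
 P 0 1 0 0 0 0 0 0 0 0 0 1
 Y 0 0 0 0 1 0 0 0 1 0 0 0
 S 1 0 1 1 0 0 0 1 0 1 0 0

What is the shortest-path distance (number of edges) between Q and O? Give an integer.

3

One shortest route is Q – T – X – O, which uses 3 edges, and at distance 2 from Q we only reach {S, W, X, Y, Z}, which does not include O. So d(Q,O) = 3.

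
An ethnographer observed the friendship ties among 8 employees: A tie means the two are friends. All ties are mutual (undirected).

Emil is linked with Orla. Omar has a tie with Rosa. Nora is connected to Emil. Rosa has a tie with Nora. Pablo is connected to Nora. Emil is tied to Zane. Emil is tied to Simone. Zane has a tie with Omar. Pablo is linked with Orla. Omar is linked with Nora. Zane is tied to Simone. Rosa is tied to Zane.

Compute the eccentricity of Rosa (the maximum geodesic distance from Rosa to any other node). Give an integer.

3

Distances from Rosa: Emil:2, Nora:1, Omar:1, Orla:3, Pablo:2, Simone:2, Zane:1.
The largest is 3 (to Orla), so the eccentricity of Rosa is 3.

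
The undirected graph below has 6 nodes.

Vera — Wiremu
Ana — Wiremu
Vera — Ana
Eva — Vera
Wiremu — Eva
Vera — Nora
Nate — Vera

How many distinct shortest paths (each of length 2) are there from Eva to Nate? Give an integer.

1

The shortest distance is 2, and the only length-2 path is Eva–Vera–Nate. So there is exactly 1 shortest path.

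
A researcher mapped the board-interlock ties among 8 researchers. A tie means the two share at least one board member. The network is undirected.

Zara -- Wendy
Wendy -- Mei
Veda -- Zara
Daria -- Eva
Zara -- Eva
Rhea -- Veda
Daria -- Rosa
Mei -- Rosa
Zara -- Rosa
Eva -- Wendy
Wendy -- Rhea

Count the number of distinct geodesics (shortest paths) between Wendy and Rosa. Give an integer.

2

The shortest distance is 2. The length-2 paths are: Wendy–Zara–Rosa; Wendy–Mei–Rosa.
That gives 2 distinct shortest paths.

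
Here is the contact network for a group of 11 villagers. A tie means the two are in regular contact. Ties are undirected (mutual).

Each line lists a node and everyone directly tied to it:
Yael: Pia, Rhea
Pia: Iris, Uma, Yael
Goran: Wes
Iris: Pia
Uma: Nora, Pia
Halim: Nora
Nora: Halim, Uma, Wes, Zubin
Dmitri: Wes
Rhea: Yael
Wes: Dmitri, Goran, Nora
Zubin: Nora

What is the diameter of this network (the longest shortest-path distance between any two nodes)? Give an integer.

6

Eccentricity of each node (its greatest distance to any other): Dmitri:6, Goran:6, Halim:5, Iris:5, Nora:4, Pia:4, Rhea:6, Uma:3, Wes:5, Yael:5, Zubin:5.
The maximum eccentricity is 6, realized for instance by the pair Dmitri–Rhea via Dmitri – Wes – Nora – Uma – Pia – Yael – Rhea. So the diameter is 6.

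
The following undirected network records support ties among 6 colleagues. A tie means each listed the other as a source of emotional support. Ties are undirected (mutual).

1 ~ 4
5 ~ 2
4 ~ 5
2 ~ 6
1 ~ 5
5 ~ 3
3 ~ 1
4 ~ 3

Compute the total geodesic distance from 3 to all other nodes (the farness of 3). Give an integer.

Distances from 3: 1:1, 2:2, 4:1, 5:1, 6:3.
Sum = 1 + 2 + 1 + 1 + 3 = 8.

8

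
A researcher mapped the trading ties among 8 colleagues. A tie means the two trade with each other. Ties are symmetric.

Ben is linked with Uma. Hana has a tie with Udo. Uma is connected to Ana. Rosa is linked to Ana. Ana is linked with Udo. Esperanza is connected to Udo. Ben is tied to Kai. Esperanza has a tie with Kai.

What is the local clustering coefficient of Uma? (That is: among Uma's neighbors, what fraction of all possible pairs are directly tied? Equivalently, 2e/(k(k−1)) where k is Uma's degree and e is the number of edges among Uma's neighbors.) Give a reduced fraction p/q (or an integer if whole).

0

Uma's neighbors: Ana and Ben (k = 2).
Possible neighbor pairs: C(2,2) = 1. Edges among them: none → e = 0.
Clustering(Uma) = 0/1.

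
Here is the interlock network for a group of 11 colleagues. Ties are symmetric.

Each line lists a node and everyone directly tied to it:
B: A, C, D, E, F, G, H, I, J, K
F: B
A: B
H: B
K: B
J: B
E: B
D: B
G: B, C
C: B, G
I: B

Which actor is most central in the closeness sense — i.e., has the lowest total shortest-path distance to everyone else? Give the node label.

B

Farness (sum of distances to all others) for each node — A:19, B:10, C:18, D:19, E:19, F:19, G:18, H:19, I:19, J:19, K:19.
The smallest farness is 10, for B, so B has the highest closeness.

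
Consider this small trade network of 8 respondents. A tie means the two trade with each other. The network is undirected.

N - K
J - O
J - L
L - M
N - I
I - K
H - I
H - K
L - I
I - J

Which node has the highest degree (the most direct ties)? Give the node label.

Degrees — H:2, I:5, J:3, K:3, L:3, M:1, N:2, O:1.
The maximum is 5, attained only by I.

I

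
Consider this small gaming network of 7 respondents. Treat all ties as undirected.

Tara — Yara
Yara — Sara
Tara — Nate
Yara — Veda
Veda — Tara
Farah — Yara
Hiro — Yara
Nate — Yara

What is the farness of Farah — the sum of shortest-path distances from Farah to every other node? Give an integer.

11

Distances from Farah: Hiro:2, Nate:2, Sara:2, Tara:2, Veda:2, Yara:1.
Sum = 2 + 2 + 2 + 2 + 2 + 1 = 11.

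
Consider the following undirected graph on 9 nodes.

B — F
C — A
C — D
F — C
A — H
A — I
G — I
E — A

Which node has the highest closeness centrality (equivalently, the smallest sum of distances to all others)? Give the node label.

Farness (sum of distances to all others) for each node — A:13, B:26, C:14, D:21, E:20, F:19, G:25, H:20, I:18.
The smallest farness is 13, for A, so A has the highest closeness.

A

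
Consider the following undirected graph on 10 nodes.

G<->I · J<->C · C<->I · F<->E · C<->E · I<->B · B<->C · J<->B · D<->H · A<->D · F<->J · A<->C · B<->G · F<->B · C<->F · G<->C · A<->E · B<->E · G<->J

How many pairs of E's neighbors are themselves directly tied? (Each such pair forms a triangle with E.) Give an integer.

4

E's neighbors: A, B, C, and F.
Neighbor pairs that are themselves tied: E–A–C; E–B–C; E–B–F; E–C–F. Each forms one triangle with E, for 4 in total.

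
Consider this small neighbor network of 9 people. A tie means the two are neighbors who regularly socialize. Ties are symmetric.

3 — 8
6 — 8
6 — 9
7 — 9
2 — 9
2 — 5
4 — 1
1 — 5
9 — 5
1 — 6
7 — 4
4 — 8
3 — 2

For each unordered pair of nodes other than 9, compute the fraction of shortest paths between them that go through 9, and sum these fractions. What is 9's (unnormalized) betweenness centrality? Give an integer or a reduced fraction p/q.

Pairs whose geodesics pass through 9 — 5–8: 1/4; 5–6: 1/2; 5–7: 1; 2–6: 1; 2–4: 1/3; 2–7: 1; 3–7: 1/2; 6–7: 1.
All other pairs contribute 0.
Summing the contributions gives betweenness(9) = 67/12.

67/12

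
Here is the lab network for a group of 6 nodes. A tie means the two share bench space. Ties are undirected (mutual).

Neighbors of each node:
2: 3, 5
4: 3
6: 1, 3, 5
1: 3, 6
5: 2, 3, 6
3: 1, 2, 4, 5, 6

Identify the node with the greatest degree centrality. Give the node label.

Degrees — 1:2, 2:2, 3:5, 4:1, 5:3, 6:3.
The maximum is 5, attained only by 3.

3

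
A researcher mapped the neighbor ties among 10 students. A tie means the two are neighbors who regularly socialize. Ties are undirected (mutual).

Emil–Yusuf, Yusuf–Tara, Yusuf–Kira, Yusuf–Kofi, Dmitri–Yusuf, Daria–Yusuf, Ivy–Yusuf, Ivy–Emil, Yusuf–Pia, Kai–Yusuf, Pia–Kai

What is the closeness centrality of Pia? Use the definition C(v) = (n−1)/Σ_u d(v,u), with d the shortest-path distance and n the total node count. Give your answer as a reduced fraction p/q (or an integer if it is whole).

Distances from Pia: Daria:2, Dmitri:2, Emil:2, Ivy:2, Kai:1, Kira:2, Kofi:2, Tara:2, Yusuf:1. Sum = 16.
n = 10, so closeness = 9/16.

9/16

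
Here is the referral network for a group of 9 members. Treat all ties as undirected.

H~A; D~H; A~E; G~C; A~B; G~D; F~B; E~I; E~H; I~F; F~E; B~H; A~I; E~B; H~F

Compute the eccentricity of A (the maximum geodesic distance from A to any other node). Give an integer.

4

Distances from A: B:1, C:4, D:2, E:1, F:2, G:3, H:1, I:1.
The largest is 4 (to C), so the eccentricity of A is 4.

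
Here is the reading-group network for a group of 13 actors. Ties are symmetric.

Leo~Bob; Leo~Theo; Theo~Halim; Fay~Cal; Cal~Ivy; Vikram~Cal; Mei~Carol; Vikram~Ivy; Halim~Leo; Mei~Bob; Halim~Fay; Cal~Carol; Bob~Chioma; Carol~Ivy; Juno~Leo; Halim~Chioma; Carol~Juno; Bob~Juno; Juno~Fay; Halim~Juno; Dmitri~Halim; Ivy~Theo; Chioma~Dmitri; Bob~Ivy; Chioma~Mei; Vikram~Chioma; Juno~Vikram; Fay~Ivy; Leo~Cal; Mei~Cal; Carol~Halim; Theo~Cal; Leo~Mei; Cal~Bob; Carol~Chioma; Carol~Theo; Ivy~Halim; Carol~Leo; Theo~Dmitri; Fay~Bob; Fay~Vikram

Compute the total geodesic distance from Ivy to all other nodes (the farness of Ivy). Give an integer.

17

Distances from Ivy: Bob:1, Cal:1, Carol:1, Chioma:2, Dmitri:2, Fay:1, Halim:1, Juno:2, Leo:2, Mei:2, Theo:1, Vikram:1.
Sum = 1 + 1 + 1 + 2 + 2 + 1 + 1 + 2 + 2 + 2 + 1 + 1 = 17.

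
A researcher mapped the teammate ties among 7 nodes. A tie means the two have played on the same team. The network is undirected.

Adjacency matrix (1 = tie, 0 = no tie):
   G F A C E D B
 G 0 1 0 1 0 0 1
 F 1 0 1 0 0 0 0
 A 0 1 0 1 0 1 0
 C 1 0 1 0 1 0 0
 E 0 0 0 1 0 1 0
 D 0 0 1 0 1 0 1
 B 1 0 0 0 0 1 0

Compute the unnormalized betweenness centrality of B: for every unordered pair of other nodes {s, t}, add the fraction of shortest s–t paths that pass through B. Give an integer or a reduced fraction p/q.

Pairs whose geodesics pass through B — G–D: 1.
All other pairs contribute 0.
Summing the contributions gives betweenness(B) = 1.

1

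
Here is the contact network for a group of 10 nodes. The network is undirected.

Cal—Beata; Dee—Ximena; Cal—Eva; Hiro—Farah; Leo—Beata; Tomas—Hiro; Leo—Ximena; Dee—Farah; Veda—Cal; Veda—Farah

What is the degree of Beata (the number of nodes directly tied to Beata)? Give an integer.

2

Beata is directly tied to Cal and Leo. That is 2 neighbors, so the degree of Beata is 2.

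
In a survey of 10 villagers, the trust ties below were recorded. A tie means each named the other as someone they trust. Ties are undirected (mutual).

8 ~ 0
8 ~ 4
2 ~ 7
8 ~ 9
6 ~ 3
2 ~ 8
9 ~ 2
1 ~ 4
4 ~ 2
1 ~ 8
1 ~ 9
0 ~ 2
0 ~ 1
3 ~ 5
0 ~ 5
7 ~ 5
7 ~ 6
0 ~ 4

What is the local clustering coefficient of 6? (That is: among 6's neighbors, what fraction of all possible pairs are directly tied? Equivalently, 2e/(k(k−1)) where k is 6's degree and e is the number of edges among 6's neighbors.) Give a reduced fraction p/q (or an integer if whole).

6's neighbors: 3 and 7 (k = 2).
Possible neighbor pairs: C(2,2) = 1. Edges among them: none → e = 0.
Clustering(6) = 0/1.

0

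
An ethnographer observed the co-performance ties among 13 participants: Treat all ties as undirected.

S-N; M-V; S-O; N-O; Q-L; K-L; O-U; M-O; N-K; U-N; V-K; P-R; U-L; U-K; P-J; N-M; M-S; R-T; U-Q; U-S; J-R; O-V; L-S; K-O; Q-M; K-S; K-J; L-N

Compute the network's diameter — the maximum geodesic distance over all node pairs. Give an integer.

Eccentricity of each node (its greatest distance to any other): J:3, K:3, L:4, M:5, N:4, O:4, P:4, Q:5, R:4, S:4, T:5, U:4, V:4.
The maximum eccentricity is 5, realized for instance by the pair Q–T via Q – L – K – J – R – T. So the diameter is 5.

5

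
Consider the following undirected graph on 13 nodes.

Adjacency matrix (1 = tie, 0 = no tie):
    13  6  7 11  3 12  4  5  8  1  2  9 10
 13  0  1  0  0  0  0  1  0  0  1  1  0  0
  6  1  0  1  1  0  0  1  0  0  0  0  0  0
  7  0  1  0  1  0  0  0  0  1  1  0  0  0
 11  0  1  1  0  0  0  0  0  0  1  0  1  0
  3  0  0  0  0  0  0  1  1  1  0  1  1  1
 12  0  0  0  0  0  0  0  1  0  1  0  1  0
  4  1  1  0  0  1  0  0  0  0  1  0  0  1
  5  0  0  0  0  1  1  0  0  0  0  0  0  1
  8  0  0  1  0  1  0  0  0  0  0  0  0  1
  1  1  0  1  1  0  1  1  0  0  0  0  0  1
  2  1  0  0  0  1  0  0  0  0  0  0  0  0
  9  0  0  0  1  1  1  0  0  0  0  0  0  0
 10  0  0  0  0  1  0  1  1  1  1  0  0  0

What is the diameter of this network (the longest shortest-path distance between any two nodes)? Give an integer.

3

Eccentricity of each node (its greatest distance to any other): 1:2, 2:3, 3:2, 4:2, 5:3, 6:3, 7:3, 8:3, 9:3, 10:2, 11:3, 12:3, 13:3.
The maximum eccentricity is 3, realized for instance by the pair 13–5 via 13 – 4 – 10 – 5. So the diameter is 3.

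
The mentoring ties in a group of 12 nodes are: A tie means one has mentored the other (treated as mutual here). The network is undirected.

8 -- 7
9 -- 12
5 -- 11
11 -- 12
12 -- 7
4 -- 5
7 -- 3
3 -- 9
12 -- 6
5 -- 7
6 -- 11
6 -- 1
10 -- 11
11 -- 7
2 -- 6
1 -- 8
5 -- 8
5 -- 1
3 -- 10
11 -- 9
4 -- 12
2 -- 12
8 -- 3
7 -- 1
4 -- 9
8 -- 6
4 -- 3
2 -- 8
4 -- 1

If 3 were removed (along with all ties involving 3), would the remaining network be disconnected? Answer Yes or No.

Even without 3, every remaining node can still reach every other (the residual graph is connected), so 3 is not a cut vertex.

No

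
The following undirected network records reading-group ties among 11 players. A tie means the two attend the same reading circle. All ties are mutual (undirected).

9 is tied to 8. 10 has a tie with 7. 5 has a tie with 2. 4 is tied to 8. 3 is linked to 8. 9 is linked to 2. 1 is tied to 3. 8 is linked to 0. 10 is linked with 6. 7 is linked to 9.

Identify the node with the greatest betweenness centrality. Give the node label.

Unnormalized betweenness of each node: 0:0, 1:0, 2:9, 3:9, 4:0, 5:0, 6:0, 7:16, 8:29, 9:31, 10:9.
9 has the largest value, 31, making it the main broker — the node through which the most shortest paths run.

9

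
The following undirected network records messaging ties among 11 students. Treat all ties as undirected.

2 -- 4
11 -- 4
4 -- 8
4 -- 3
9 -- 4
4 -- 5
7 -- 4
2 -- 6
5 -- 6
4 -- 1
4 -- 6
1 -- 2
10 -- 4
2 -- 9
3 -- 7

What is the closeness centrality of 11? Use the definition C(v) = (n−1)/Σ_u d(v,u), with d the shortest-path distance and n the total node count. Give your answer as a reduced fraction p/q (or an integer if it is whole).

Distances from 11: 1:2, 2:2, 3:2, 4:1, 5:2, 6:2, 7:2, 8:2, 9:2, 10:2. Sum = 19.
n = 11, so closeness = 10/19.

10/19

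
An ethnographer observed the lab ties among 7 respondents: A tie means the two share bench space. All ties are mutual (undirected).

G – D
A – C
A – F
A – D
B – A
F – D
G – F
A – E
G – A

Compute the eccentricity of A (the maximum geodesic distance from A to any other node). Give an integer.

1

Distances from A: B:1, C:1, D:1, E:1, F:1, G:1.
The largest is 1 (to D, G, B, E, C, and F), so the eccentricity of A is 1.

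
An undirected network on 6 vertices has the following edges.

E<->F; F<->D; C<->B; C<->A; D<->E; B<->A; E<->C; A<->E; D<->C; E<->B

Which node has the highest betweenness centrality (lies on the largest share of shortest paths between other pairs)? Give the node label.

E

Unnormalized betweenness of each node: A:0, B:0, C:1, D:1/2, E:7/2, F:0.
E has the largest value, 7/2, making it the main broker — the node through which the most shortest paths run.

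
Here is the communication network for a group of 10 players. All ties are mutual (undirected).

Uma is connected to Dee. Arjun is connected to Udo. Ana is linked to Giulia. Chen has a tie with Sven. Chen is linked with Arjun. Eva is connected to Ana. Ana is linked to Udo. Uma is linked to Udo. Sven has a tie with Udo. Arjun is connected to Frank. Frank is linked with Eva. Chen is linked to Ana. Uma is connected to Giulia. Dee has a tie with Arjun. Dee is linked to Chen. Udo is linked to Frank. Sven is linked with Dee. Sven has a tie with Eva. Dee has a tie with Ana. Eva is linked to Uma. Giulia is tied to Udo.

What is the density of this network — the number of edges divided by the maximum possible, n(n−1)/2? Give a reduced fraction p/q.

There are 21 edges and 10 nodes, so the maximum possible is C(10,2) = 45.
Density = 21/45 = 7/15.

7/15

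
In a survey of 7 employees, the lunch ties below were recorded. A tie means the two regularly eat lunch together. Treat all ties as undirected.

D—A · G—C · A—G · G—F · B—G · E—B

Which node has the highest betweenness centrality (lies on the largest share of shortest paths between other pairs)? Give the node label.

G

Unnormalized betweenness of each node: A:5, B:5, C:0, D:0, E:0, F:0, G:13.
G has the largest value, 13, making it the main broker — the node through which the most shortest paths run.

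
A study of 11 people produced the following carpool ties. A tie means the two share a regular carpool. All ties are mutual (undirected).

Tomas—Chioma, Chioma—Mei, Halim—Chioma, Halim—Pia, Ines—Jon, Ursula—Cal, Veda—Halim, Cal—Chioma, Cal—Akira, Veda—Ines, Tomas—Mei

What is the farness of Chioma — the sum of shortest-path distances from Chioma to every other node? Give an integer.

Distances from Chioma: Akira:2, Cal:1, Halim:1, Ines:3, Jon:4, Mei:1, Pia:2, Tomas:1, Ursula:2, Veda:2.
Sum = 2 + 1 + 1 + 3 + 4 + 1 + 2 + 1 + 2 + 2 = 19.

19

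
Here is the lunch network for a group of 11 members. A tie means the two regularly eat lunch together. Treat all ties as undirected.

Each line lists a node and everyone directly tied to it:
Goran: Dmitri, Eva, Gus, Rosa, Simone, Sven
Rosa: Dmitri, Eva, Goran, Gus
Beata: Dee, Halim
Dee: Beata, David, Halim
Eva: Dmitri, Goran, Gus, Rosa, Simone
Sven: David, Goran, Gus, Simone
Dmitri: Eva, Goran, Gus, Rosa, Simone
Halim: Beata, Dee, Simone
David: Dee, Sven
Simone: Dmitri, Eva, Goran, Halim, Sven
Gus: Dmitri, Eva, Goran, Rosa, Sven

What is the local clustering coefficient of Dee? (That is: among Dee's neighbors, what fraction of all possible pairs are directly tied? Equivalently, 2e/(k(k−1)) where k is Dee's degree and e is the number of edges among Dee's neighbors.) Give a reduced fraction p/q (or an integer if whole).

1/3

Dee's neighbors: Beata, David, and Halim (k = 3).
Possible neighbor pairs: C(3,2) = 3. Edges among them: Beata–Halim → e = 1.
Clustering(Dee) = 1/3.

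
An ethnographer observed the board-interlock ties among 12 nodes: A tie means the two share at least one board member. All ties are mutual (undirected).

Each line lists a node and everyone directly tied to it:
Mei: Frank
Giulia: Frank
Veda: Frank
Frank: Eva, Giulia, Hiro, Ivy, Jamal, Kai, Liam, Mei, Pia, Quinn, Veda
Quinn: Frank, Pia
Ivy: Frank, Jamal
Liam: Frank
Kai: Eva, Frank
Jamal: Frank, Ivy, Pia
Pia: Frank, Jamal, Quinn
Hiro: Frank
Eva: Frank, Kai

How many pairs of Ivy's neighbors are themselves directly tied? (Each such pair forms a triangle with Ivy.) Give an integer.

1

Ivy's neighbors: Frank and Jamal.
Neighbor pairs that are themselves tied: Ivy–Frank–Jamal. Each forms one triangle with Ivy, for 1 in total.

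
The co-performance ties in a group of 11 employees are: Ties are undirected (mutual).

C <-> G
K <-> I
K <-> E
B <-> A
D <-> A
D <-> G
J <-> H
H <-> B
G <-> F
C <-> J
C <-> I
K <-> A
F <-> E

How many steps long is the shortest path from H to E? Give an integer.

One shortest route is H – B – A – K – E, which uses 4 edges, and at distance 3 from H we only reach {D, G, I, K}, which does not include E. So d(H,E) = 4.

4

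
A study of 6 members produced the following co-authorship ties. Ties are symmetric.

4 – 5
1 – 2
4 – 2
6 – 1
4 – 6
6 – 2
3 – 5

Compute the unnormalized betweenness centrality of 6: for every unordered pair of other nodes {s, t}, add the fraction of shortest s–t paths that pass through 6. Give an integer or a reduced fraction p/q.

3/2

Pairs whose geodesics pass through 6 — 1–4: 1/2; 1–3: 1/2; 1–5: 1/2.
All other pairs contribute 0.
Summing the contributions gives betweenness(6) = 3/2.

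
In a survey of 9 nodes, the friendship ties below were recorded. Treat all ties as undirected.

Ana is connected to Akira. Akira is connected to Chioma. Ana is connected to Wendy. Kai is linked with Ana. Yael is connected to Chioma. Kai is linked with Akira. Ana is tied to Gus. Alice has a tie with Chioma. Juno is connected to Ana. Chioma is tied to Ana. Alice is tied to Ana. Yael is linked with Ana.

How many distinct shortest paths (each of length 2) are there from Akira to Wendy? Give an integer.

The shortest distance is 2, and the only length-2 path is Akira–Ana–Wendy. So there is exactly 1 shortest path.

1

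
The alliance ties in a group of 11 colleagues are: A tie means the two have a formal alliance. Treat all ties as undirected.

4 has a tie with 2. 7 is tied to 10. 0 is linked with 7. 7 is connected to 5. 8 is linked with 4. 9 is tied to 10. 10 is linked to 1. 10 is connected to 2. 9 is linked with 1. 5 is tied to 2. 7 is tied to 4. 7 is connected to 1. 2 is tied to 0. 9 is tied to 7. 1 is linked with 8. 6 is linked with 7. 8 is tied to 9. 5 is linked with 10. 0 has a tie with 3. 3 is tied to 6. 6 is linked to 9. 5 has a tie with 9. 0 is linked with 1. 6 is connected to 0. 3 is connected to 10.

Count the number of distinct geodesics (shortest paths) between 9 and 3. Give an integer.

The shortest distance is 2. The length-2 paths are: 9–6–3; 9–10–3.
That gives 2 distinct shortest paths.

2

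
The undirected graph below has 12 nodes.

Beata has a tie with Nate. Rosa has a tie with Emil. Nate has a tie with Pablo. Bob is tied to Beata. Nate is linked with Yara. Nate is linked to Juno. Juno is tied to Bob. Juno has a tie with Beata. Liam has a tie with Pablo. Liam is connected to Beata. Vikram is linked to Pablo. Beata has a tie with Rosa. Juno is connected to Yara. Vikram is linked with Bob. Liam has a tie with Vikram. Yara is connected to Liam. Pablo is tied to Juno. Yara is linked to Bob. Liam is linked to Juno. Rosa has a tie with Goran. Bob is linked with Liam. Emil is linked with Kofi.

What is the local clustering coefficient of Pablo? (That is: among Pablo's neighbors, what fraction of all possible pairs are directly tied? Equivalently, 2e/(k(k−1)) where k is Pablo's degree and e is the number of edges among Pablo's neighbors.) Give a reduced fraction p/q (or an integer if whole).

1/2

Pablo's neighbors: Juno, Liam, Nate, and Vikram (k = 4).
Possible neighbor pairs: C(4,2) = 6. Edges among them: Juno–Liam, Juno–Nate, Liam–Vikram → e = 3.
Clustering(Pablo) = 3/6 = 1/2.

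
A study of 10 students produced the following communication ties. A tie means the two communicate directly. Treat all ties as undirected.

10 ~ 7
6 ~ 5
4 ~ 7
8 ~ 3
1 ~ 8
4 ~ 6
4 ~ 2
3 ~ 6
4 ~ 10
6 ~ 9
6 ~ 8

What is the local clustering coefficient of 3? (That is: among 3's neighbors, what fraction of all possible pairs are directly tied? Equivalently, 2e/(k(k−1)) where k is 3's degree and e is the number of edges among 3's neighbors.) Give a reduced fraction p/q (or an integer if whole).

3's neighbors: 6 and 8 (k = 2).
Possible neighbor pairs: C(2,2) = 1. Edges among them: 6–8 → e = 1.
Clustering(3) = 1/1.

1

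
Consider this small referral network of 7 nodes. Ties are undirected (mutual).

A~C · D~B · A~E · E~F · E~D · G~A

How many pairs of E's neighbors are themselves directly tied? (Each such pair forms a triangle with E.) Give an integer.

E's neighbors are A, D, and F, but none of them are tied to each other, so no triangle contains E.

0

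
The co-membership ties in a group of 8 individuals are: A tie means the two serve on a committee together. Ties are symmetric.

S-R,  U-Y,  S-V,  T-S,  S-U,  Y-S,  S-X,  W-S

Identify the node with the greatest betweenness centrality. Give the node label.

Unnormalized betweenness of each node: R:0, S:20, T:0, U:0, V:0, W:0, X:0, Y:0.
S has the largest value, 20, making it the main broker — the node through which the most shortest paths run.

S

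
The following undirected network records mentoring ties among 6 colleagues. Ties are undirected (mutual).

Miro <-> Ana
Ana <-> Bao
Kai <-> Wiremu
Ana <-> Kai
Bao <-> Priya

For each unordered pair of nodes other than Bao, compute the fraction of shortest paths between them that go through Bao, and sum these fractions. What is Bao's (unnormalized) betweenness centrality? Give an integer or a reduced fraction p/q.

Pairs whose geodesics pass through Bao — Wiremu–Priya: 1; Priya–Miro: 1; Priya–Kai: 1; Priya–Ana: 1.
All other pairs contribute 0.
Summing the contributions gives betweenness(Bao) = 4.

4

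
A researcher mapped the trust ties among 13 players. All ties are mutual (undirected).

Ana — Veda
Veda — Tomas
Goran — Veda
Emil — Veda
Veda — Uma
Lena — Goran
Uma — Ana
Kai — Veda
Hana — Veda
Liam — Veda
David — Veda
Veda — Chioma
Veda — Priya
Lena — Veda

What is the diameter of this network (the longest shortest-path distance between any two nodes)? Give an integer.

Eccentricity of each node (its greatest distance to any other): Ana:2, Chioma:2, David:2, Emil:2, Goran:2, Hana:2, Kai:2, Lena:2, Liam:2, Priya:2, Tomas:2, Uma:2, Veda:1.
The maximum eccentricity is 2, realized for instance by the pair Hana–Kai via Hana – Veda – Kai. So the diameter is 2.

2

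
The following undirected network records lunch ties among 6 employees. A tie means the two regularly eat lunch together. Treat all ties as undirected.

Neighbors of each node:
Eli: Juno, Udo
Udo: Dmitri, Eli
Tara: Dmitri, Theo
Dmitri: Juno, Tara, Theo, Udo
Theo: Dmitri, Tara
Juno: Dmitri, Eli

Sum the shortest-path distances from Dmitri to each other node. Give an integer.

6

Distances from Dmitri: Eli:2, Juno:1, Tara:1, Theo:1, Udo:1.
Sum = 2 + 1 + 1 + 1 + 1 = 6.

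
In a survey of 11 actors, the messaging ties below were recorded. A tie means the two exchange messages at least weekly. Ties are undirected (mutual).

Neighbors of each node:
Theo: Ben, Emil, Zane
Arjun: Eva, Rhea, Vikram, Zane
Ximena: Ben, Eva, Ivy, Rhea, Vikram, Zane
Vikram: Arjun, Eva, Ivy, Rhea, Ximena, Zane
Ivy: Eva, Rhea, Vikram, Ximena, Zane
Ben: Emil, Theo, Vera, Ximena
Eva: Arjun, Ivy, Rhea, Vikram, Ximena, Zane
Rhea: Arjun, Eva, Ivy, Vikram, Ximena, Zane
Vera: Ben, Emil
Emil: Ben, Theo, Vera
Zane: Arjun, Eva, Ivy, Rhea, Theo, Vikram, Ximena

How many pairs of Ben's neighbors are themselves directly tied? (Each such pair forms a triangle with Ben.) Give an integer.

2

Ben's neighbors: Emil, Theo, Vera, and Ximena.
Neighbor pairs that are themselves tied: Ben–Emil–Theo; Ben–Emil–Vera. Each forms one triangle with Ben, for 2 in total.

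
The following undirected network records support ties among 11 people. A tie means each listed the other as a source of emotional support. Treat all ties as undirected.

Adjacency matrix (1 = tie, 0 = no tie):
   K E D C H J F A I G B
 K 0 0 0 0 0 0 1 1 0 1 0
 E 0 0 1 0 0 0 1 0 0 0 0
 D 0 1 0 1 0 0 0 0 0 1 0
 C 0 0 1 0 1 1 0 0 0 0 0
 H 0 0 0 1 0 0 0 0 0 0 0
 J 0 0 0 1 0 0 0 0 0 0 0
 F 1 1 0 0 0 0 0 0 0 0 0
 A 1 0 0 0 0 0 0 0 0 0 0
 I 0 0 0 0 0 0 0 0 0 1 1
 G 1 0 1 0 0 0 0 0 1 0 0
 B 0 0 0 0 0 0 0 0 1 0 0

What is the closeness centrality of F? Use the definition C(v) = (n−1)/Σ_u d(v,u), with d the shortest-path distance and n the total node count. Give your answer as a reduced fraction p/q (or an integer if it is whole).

Distances from F: A:2, B:4, C:3, D:2, E:1, G:2, H:4, I:3, J:4, K:1. Sum = 26.
n = 11, so closeness = 10/26 = 5/13.

5/13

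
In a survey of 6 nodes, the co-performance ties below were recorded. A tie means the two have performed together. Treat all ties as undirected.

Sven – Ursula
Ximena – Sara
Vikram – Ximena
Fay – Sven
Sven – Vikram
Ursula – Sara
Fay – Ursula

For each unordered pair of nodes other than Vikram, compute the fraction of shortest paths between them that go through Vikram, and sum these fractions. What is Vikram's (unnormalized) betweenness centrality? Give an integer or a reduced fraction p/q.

3/2

Pairs whose geodesics pass through Vikram — Fay–Ximena: 1/2; Sven–Ximena: 1.
All other pairs contribute 0.
Summing the contributions gives betweenness(Vikram) = 3/2.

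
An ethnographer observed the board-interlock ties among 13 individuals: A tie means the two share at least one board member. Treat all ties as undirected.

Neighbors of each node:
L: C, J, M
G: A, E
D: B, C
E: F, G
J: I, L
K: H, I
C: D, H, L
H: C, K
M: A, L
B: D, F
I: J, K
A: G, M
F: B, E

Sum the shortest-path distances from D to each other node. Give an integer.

32

Distances from D: A:4, B:1, C:1, E:3, F:2, G:4, H:2, I:4, J:3, K:3, L:2, M:3.
Sum = 4 + 1 + 1 + 3 + 2 + 4 + 2 + 4 + 3 + 3 + 2 + 3 = 32.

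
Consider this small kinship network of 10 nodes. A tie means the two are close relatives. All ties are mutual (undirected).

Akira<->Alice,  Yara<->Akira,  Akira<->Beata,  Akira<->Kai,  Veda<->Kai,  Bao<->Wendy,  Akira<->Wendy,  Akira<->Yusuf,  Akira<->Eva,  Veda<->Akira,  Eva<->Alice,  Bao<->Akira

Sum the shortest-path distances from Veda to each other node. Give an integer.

16

Distances from Veda: Akira:1, Alice:2, Bao:2, Beata:2, Eva:2, Kai:1, Wendy:2, Yara:2, Yusuf:2.
Sum = 1 + 2 + 2 + 2 + 2 + 1 + 2 + 2 + 2 = 16.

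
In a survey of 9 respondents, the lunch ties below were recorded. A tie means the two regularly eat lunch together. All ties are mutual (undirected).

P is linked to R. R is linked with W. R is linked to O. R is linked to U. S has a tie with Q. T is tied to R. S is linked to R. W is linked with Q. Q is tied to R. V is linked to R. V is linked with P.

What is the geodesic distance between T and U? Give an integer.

2

One shortest route is T – R – U, which uses 2 edges, and T and U are not directly tied, so nothing shorter exists. So d(T,U) = 2.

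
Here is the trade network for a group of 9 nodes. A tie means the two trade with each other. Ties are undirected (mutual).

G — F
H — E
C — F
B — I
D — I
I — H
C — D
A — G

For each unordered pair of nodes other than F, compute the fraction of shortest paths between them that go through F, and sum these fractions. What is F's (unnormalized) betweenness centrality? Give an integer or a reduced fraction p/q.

12

Pairs whose geodesics pass through F — D–G: 1; D–A: 1; G–B: 1; G–C: 1; G–I: 1; G–H: 1; G–E: 1; B–A: 1; C–A: 1; A–I: 1; A–H: 1; A–E: 1.
All other pairs contribute 0.
Summing the contributions gives betweenness(F) = 12.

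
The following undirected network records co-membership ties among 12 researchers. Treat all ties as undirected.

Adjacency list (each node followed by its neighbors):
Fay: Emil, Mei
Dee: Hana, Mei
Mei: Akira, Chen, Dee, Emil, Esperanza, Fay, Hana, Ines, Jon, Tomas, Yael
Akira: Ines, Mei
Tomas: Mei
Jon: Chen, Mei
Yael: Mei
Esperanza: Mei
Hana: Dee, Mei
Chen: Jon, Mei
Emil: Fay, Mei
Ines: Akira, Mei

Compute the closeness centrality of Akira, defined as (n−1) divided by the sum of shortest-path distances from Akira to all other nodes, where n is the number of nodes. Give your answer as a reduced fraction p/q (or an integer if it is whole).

Distances from Akira: Chen:2, Dee:2, Emil:2, Esperanza:2, Fay:2, Hana:2, Ines:1, Jon:2, Mei:1, Tomas:2, Yael:2. Sum = 20.
n = 12, so closeness = 11/20.

11/20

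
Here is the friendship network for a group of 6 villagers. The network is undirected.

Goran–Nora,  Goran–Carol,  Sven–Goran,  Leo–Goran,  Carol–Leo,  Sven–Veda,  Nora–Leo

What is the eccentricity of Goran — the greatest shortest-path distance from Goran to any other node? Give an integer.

2

Distances from Goran: Carol:1, Leo:1, Nora:1, Sven:1, Veda:2.
The largest is 2 (to Veda), so the eccentricity of Goran is 2.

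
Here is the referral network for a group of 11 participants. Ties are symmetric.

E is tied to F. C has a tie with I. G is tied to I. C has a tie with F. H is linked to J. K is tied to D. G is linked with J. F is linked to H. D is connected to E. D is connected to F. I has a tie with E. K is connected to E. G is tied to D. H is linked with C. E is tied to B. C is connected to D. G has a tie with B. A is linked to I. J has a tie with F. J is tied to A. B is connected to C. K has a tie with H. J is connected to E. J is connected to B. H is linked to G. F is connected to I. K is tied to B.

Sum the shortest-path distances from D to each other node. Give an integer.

Distances from D: A:3, B:2, C:1, E:1, F:1, G:1, H:2, I:2, J:2, K:1.
Sum = 3 + 2 + 1 + 1 + 1 + 1 + 2 + 2 + 2 + 1 = 16.

16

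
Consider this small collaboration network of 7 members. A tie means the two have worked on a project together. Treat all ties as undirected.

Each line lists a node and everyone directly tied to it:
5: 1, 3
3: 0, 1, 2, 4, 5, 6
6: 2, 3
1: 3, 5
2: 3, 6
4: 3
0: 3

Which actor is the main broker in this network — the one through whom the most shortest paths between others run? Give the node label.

Unnormalized betweenness of each node: 0:0, 1:0, 2:0, 3:13, 4:0, 5:0, 6:0.
3 has the largest value, 13, making it the main broker — the node through which the most shortest paths run.

3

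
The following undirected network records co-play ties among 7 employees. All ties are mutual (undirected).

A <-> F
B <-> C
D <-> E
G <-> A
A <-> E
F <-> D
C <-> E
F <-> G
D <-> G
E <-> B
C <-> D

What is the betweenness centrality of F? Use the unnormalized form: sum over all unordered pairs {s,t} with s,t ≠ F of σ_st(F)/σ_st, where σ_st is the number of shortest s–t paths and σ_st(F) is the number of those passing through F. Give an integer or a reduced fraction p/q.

1/3

Pairs whose geodesics pass through F — D–A: 1/3.
All other pairs contribute 0.
Summing the contributions gives betweenness(F) = 1/3.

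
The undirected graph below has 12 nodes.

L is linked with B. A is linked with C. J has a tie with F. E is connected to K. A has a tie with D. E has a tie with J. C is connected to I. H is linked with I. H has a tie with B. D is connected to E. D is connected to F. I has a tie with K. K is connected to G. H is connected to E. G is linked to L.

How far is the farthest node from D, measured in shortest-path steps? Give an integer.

4

Distances from D: A:1, B:3, C:2, E:1, F:1, G:3, H:2, I:3, J:2, K:2, L:4.
The largest is 4 (to L), so the eccentricity of D is 4.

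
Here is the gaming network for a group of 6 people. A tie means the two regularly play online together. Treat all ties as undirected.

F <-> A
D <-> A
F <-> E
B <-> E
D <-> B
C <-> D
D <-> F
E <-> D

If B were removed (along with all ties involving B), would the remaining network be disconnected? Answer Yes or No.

Even without B, every remaining node can still reach every other (the residual graph is connected), so B is not a cut vertex.

No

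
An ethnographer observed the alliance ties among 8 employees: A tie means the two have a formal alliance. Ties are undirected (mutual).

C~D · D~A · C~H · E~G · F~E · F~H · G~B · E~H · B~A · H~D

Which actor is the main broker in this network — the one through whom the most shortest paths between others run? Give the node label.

H

Unnormalized betweenness of each node: A:3, B:2, C:0, D:5, E:5, F:0, G:3, H:7.
H has the largest value, 7, making it the main broker — the node through which the most shortest paths run.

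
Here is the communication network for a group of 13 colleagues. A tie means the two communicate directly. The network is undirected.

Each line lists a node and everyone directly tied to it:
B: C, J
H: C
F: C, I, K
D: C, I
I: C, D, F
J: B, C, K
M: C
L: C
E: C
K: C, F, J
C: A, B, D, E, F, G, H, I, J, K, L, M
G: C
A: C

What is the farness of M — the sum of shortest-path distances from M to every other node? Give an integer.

Distances from M: A:2, B:2, C:1, D:2, E:2, F:2, G:2, H:2, I:2, J:2, K:2, L:2.
Sum = 2 + 2 + 1 + 2 + 2 + 2 + 2 + 2 + 2 + 2 + 2 + 2 = 23.

23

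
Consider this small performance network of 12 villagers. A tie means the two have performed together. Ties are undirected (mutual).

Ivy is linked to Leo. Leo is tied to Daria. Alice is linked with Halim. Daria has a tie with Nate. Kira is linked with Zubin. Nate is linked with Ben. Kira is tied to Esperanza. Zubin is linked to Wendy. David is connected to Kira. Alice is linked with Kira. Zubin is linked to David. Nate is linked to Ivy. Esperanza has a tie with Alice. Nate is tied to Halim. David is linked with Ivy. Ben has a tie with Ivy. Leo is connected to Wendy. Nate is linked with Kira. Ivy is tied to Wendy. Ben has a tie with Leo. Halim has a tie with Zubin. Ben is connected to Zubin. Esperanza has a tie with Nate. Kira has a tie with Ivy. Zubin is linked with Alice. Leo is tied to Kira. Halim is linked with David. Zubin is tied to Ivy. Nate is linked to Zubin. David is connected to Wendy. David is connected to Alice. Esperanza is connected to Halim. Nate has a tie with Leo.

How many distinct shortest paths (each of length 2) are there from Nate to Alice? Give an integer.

4

The shortest distance is 2. The length-2 paths are: Nate–Kira–Alice; Nate–Zubin–Alice; Nate–Halim–Alice; Nate–Esperanza–Alice.
That gives 4 distinct shortest paths.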